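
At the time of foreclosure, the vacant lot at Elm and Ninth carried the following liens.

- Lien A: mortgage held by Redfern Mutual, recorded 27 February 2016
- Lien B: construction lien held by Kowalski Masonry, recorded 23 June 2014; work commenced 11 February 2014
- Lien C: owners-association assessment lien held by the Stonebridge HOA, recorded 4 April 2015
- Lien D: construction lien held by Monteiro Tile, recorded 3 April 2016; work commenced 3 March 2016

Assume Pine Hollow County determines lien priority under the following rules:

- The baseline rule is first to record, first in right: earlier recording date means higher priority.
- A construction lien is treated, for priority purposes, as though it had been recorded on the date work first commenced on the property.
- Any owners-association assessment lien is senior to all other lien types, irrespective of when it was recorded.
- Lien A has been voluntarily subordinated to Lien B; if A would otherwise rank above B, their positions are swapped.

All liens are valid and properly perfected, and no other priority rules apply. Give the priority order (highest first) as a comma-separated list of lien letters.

C, B, A, D

Effective dates: B relates back to 11 February 2014 (work commenced); D's effective date is 3 March 2016, when work began.
C is an owners-association assessment lien, so it outranks all other liens regardless of date.
The other liens, earliest effective date first: B (11 February 2014), A (27 February 2016), D (3 March 2016).
A is already junior to B, so the subordination agreement changes nothing.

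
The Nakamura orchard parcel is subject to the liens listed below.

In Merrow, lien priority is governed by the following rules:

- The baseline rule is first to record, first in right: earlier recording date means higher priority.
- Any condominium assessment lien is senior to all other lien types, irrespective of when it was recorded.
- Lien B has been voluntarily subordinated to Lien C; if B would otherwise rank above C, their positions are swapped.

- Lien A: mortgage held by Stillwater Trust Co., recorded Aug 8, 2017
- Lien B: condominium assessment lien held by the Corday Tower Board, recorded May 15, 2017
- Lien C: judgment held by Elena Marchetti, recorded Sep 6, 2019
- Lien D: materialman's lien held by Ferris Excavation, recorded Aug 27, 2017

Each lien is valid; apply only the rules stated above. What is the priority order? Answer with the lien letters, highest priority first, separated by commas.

C, A, D, B

As a condominium assessment lien, B is senior to every other lien.
Among the remaining liens, by effective date: A (Aug 8, 2017), D (Aug 27, 2017), C (Sep 6, 2019).
Because B would otherwise rank above C, the subordination swaps them.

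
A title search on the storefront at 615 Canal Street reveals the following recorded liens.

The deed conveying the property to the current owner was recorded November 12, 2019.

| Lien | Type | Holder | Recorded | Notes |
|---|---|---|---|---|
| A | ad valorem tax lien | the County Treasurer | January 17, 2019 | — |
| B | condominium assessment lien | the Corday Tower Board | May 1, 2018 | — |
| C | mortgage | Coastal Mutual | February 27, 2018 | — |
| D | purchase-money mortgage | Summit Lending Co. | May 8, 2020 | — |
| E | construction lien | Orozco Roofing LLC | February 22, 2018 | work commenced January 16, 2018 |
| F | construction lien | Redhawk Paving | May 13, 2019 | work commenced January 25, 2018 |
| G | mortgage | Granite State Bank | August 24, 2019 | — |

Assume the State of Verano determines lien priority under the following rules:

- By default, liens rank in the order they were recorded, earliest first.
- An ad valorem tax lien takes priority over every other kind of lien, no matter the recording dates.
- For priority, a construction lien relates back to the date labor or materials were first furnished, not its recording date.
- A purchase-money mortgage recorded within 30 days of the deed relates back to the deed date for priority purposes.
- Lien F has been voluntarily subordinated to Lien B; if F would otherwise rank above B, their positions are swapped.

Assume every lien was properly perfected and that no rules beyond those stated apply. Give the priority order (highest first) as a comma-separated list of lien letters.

Effective dates after the stated exceptions: D was recorded 178 days after the deed — beyond 30 days — so no relation-back applies; E's effective date is January 16, 2018, when work began; F relates back to January 25, 2018 (work commenced).
A, as an ad valorem tax lien, has superpriority and ranks first.
The other liens, earliest effective date first: E (January 16, 2018), F (January 25, 2018), C (February 27, 2018), B (May 1, 2018), G (August 24, 2019), D (May 8, 2020).
The subordination applies — F was senior to B — so F and B swap.

A, E, B, C, F, G, D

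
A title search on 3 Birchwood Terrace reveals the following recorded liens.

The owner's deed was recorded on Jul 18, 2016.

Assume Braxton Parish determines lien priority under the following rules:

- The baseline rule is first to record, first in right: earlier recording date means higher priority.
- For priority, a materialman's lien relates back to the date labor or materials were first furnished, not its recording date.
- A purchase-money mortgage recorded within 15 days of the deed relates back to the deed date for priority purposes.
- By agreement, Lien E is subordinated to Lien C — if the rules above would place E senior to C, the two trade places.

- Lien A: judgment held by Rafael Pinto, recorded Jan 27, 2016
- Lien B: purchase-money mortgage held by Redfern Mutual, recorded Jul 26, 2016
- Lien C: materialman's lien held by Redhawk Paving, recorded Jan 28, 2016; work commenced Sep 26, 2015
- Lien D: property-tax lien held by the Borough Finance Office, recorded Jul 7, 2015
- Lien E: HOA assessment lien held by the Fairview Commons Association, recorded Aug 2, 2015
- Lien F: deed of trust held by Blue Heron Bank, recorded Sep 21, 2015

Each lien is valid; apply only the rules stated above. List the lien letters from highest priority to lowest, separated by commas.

First, effective dates: B's effective date is the deed date, Jul 18, 2016; C relates back to Sep 26, 2015 (work commenced).
Sorted by effective date: D (Jul 7, 2015), E (Aug 2, 2015), F (Sep 21, 2015), C (Sep 26, 2015), A (Jan 27, 2016), B (Jul 18, 2016).
Because E would otherwise rank above C, the subordination swaps them.

D, C, F, E, A, B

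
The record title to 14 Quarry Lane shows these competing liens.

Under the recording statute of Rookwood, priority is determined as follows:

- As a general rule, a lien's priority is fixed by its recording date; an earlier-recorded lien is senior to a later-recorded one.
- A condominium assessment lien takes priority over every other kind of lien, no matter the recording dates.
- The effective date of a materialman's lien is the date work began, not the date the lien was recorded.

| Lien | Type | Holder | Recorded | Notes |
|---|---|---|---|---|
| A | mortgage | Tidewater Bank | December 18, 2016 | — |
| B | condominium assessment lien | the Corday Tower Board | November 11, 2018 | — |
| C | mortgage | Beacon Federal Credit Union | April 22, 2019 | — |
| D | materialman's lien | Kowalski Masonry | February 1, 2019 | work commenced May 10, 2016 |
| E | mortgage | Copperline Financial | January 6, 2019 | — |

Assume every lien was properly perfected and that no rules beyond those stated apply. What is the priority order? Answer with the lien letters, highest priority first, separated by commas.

B, D, A, E, C

First, effective dates: D's effective date is May 10, 2016, when work began.
As a condominium assessment lien, B is senior to every other lien.
Ordering the rest by effective date: D (May 10, 2016), A (December 18, 2016), E (January 6, 2019), C (April 22, 2019).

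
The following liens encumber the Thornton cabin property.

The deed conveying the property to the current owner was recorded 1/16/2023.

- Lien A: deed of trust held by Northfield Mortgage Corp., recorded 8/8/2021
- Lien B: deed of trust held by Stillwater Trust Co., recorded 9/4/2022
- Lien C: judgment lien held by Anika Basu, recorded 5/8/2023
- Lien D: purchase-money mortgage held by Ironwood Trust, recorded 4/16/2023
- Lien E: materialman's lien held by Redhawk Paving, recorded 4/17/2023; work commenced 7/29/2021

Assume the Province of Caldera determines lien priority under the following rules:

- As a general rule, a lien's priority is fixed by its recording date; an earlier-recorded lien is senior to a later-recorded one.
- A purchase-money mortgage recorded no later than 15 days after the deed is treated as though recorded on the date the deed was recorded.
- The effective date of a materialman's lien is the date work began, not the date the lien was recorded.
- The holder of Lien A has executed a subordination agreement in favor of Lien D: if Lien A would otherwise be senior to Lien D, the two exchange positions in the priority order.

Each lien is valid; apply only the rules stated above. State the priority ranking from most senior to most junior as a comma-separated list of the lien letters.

First, effective dates: D was recorded 90 days after the deed — beyond 15 days — so no relation-back applies; E is treated as recorded 7/29/2021, the work-commencement date.
By effective date, earliest first: E (7/29/2021), A (8/8/2021), B (9/4/2022), D (4/16/2023), C (5/8/2023).
A is senior to D before the subordination, so the two trade places.

E, D, B, A, C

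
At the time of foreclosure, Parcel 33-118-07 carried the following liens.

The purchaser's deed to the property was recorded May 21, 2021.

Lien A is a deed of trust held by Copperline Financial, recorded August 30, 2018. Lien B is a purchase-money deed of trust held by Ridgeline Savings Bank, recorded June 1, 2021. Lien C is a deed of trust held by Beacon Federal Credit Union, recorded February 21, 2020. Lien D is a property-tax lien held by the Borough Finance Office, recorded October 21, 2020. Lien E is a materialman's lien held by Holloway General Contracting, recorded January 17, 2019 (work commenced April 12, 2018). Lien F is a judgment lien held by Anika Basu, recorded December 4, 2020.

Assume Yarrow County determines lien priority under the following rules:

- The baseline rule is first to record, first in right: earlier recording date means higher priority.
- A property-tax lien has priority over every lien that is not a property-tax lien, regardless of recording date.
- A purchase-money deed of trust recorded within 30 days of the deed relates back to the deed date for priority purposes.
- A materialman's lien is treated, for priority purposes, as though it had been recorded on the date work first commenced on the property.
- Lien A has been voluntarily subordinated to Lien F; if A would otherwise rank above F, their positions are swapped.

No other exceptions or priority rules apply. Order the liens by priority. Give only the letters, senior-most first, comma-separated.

D, E, F, C, A, B

First, effective dates: B's effective date is the deed date, May 21, 2021; E relates back to April 12, 2018 (work commenced).
As a property-tax lien, D is senior to every other lien.
Among the remaining liens, by effective date: E (April 12, 2018), A (August 30, 2018), C (February 21, 2020), F (December 4, 2020), B (May 21, 2021).
A is senior to F before the subordination, so the two trade places.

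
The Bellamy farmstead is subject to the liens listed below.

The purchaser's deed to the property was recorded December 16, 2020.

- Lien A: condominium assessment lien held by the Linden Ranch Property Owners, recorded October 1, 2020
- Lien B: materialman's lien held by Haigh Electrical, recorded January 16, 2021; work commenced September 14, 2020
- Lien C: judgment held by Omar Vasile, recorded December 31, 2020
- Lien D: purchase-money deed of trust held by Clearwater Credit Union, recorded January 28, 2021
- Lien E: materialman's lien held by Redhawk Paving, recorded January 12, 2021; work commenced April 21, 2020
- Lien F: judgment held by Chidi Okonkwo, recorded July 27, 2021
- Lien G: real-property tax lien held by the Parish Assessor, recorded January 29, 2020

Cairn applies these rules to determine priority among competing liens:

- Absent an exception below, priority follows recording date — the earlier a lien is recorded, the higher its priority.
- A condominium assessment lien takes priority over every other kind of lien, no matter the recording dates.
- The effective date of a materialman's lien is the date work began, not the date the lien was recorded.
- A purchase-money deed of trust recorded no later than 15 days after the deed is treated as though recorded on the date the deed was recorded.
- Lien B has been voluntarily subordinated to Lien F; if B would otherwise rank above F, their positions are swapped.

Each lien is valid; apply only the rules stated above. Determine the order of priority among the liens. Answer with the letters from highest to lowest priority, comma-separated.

First, effective dates: B relates back to September 14, 2020 (work commenced); D was recorded 43 days after the deed — beyond 15 days — so no relation-back applies; E relates back to April 21, 2020 (work commenced).
A, as a condominium assessment lien, has superpriority and ranks first.
The other liens, earliest effective date first: G (January 29, 2020), E (April 21, 2020), B (September 14, 2020), C (December 31, 2020), D (January 28, 2021), F (July 27, 2021).
B would otherwise be senior to F, so under the subordination agreement B and F exchange positions.

A, G, E, F, C, D, B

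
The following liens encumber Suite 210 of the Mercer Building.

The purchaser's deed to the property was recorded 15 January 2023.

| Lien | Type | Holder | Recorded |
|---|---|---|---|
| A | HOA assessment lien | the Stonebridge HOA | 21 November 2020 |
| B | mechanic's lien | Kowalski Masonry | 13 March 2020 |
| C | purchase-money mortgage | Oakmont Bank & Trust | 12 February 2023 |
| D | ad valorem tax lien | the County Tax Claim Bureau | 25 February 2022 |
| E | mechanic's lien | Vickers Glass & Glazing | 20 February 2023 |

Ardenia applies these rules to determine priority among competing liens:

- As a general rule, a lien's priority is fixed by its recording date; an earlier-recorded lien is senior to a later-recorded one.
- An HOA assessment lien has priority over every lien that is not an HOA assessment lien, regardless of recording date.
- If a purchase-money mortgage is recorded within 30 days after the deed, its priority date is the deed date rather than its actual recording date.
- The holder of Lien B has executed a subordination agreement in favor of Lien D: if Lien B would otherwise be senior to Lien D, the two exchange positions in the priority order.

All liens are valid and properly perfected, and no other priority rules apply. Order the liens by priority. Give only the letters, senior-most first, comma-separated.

Adjusting effective dates: C's effective date is the deed date, 15 January 2023.
A is an HOA assessment lien, so it outranks all other liens regardless of date.
Ordering the rest by effective date: B (13 March 2020), D (25 February 2022), C (15 January 2023), E (20 February 2023).
B would otherwise be senior to D, so under the subordination agreement B and D exchange positions.

A, D, B, C, E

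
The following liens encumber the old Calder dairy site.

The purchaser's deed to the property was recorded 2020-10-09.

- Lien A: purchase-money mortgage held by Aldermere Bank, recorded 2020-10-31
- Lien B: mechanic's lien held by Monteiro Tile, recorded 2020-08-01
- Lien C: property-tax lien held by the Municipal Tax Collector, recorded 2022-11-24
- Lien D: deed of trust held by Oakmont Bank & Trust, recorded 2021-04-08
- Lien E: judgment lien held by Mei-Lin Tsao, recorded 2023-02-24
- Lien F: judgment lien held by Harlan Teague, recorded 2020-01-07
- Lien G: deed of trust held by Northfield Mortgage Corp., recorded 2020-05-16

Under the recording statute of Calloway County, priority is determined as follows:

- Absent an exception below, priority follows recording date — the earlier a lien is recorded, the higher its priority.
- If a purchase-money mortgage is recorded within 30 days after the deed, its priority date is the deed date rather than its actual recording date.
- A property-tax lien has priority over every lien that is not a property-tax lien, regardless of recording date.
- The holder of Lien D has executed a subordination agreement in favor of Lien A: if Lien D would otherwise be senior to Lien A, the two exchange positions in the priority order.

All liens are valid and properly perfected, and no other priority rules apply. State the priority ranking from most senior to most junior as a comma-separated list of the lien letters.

C, F, G, B, A, D, E

Effective dates: A relates back to the deed date 2020-10-09.
C is a property-tax lien and takes priority over every other lien.
Remaining liens by effective date: F (2020-01-07), G (2020-05-16), B (2020-08-01), A (2020-10-09), D (2021-04-08), E (2023-02-24).
Since D is not senior to A, the subordination leaves the order unchanged.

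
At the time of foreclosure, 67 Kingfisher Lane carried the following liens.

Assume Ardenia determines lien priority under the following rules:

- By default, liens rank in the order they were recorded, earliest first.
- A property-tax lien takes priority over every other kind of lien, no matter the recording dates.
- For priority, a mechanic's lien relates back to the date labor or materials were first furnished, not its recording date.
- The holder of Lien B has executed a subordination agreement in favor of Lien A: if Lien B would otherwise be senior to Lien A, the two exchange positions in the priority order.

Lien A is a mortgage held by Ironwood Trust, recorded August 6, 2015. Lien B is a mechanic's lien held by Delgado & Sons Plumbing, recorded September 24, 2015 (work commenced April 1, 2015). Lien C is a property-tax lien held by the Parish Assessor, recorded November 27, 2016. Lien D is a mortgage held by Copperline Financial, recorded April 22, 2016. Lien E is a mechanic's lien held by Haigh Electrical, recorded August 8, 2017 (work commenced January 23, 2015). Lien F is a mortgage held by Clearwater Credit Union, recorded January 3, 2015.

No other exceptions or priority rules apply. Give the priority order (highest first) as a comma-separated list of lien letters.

C, F, E, A, B, D

Effective dates: B relates back to April 1, 2015 (work commenced); E is treated as recorded January 23, 2015, the work-commencement date.
C is a property-tax lien and takes priority over every other lien.
The other liens, earliest effective date first: F (January 3, 2015), E (January 23, 2015), B (April 1, 2015), A (August 6, 2015), D (April 22, 2016).
B would otherwise be senior to A, so under the subordination agreement B and A exchange positions.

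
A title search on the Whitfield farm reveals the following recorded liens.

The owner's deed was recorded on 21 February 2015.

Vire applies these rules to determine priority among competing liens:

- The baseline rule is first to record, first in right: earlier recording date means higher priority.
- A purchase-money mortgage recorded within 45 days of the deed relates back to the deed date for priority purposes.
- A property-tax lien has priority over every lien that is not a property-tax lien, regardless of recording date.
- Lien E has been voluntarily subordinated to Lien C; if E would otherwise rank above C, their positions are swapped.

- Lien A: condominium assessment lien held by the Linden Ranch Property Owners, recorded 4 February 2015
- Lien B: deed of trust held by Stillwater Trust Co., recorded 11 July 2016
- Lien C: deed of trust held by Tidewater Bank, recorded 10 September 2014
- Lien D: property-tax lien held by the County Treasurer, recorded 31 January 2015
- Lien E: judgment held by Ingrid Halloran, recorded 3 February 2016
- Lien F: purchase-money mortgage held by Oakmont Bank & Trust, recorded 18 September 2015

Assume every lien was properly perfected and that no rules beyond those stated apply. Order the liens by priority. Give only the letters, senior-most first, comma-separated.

D, C, A, F, E, B

Effective dates: F was recorded 209 days after the deed, outside the 45-day window, so it keeps its recording date.
As a property-tax lien, D is senior to every other lien.
Ordering the rest by effective date: C (10 September 2014), A (4 February 2015), F (18 September 2015), E (3 February 2016), B (11 July 2016).
Since E is not senior to C, the subordination leaves the order unchanged.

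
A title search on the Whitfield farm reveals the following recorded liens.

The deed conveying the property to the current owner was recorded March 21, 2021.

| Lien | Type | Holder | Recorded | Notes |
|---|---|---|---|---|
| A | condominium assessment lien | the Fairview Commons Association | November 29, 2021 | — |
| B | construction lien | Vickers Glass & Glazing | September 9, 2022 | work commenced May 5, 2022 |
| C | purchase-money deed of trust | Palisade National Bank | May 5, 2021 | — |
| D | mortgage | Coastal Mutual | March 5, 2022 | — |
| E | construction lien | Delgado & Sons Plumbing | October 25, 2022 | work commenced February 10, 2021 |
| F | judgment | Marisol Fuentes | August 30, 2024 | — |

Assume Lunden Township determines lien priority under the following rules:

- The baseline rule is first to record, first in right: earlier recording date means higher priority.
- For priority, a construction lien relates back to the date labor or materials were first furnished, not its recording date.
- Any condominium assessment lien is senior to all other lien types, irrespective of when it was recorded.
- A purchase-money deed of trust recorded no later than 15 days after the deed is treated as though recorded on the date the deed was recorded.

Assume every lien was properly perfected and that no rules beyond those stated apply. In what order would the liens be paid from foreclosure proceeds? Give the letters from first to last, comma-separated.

Adjusting effective dates: B relates back to May 5, 2022 (work commenced); C was recorded 45 days after the deed — beyond 15 days — so no relation-back applies; E is treated as recorded February 10, 2021, the work-commencement date.
As a condominium assessment lien, A is senior to every other lien.
Remaining liens by effective date: E (February 10, 2021), C (May 5, 2021), D (March 5, 2022), B (May 5, 2022), F (August 30, 2024).

A, E, C, D, B, F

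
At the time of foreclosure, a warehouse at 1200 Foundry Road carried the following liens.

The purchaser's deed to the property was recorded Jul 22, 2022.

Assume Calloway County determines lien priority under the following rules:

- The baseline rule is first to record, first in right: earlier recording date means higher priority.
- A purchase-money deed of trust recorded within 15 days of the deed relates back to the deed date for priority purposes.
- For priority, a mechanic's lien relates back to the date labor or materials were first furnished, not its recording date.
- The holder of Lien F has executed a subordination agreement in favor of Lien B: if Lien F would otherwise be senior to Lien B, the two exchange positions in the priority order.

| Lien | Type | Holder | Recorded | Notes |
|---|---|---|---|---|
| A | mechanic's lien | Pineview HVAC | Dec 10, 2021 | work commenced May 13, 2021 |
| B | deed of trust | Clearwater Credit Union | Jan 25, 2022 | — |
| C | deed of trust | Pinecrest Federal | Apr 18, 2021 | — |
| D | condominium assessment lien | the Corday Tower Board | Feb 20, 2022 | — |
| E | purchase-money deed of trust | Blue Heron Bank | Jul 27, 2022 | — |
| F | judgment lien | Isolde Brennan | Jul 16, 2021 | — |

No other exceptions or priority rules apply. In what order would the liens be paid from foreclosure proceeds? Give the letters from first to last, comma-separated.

First, effective dates: A is treated as recorded May 13, 2021, the work-commencement date; E's effective date is the deed date, Jul 22, 2022.
Sorted by effective date: C (Apr 18, 2021), A (May 13, 2021), F (Jul 16, 2021), B (Jan 25, 2022), D (Feb 20, 2022), E (Jul 22, 2022).
The subordination applies — F was senior to B — so F and B swap.

C, A, B, F, D, E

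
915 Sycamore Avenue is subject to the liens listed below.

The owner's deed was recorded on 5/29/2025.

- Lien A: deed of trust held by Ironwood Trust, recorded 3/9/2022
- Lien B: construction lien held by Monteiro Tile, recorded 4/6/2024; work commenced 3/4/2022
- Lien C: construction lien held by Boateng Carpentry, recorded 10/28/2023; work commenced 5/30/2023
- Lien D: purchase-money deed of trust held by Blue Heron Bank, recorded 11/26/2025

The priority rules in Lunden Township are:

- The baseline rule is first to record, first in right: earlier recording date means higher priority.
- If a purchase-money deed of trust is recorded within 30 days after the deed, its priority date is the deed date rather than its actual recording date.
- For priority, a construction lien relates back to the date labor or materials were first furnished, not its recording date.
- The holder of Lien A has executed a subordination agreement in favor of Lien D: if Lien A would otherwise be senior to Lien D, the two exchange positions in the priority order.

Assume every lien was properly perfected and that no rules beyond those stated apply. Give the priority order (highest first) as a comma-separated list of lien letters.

First, effective dates: B's effective date is 3/4/2022, when work began; C's effective date is 5/30/2023, when work began; D was recorded 181 days after the deed, outside the 30-day window, so it keeps its recording date.
Sorted by effective date: B (3/4/2022), A (3/9/2022), C (5/30/2023), D (11/26/2025).
A would otherwise be senior to D, so under the subordination agreement A and D exchange positions.

B, D, C, A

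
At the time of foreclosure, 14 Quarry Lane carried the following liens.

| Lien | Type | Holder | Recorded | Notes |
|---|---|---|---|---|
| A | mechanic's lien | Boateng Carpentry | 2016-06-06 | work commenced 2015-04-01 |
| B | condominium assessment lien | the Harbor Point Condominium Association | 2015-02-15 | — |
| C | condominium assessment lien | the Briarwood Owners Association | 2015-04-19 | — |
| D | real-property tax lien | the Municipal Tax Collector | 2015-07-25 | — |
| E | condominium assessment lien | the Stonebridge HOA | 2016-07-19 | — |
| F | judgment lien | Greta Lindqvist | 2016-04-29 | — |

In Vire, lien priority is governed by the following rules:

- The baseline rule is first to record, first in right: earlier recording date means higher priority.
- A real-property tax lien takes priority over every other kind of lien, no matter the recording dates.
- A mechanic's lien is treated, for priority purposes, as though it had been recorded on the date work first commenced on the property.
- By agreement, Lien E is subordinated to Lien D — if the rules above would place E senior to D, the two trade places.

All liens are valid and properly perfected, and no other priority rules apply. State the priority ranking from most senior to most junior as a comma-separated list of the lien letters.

First, effective dates: A is treated as recorded 2015-04-01, the work-commencement date.
D is a real-property tax lien, so it outranks all other liens regardless of date.
Remaining liens by effective date: B (2015-02-15), A (2015-04-01), C (2015-04-19), F (2016-04-29), E (2016-07-19).
E is already junior to D, so the subordination agreement changes nothing.

D, B, A, C, F, E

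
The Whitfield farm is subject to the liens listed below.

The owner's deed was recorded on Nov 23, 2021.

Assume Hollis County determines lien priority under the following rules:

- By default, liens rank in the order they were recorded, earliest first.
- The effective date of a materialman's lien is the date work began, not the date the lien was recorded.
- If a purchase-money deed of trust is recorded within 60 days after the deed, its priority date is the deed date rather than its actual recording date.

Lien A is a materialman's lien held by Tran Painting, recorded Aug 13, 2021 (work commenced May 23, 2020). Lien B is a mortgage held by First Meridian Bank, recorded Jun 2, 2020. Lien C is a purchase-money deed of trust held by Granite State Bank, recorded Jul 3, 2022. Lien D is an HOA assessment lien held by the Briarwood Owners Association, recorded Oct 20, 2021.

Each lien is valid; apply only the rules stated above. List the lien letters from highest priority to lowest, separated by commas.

A, B, D, C

First, effective dates: A relates back to May 23, 2020 (work commenced); C missed the 60-day window (222 days after the deed), so its recording date stands.
Ordering by effective date: A (May 23, 2020), B (Jun 2, 2020), D (Oct 20, 2021), C (Jul 3, 2022).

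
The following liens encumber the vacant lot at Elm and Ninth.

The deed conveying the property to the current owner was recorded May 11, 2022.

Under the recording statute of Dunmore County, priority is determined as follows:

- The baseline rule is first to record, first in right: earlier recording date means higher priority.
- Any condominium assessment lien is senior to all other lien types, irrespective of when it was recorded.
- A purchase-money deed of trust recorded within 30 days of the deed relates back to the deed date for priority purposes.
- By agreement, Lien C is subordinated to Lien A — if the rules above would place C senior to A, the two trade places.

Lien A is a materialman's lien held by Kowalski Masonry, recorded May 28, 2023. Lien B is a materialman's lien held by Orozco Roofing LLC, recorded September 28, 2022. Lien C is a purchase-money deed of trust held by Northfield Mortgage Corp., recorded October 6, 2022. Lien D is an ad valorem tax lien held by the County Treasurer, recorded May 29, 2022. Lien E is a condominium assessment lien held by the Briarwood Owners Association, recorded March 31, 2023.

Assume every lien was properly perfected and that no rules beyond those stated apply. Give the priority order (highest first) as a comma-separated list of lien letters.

Effective dates after the stated exceptions: C was recorded 148 days after the deed — beyond 30 days — so no relation-back applies.
As a condominium assessment lien, E is senior to every other lien.
Among the remaining liens, by effective date: D (May 29, 2022), B (September 28, 2022), C (October 6, 2022), A (May 28, 2023).
Because C would otherwise rank above A, the subordination swaps them.

E, D, B, A, C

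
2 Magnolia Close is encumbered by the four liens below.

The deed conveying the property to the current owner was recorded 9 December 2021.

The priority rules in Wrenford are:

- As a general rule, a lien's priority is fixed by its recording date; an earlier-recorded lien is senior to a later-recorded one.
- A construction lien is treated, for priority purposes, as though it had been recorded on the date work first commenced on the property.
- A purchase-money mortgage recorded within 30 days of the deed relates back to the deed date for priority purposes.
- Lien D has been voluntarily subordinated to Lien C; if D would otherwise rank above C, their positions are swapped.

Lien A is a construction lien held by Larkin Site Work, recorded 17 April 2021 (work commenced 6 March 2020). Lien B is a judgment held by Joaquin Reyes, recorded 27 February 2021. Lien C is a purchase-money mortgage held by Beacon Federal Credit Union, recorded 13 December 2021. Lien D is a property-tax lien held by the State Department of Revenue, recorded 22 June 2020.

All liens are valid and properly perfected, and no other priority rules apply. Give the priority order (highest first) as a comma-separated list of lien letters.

A, C, B, D

Adjusting effective dates: A relates back to 6 March 2020 (work commenced); C relates back to the deed date 9 December 2021.
Ordering by effective date: A (6 March 2020), D (22 June 2020), B (27 February 2021), C (9 December 2021).
The subordination applies — D was senior to C — so D and C swap.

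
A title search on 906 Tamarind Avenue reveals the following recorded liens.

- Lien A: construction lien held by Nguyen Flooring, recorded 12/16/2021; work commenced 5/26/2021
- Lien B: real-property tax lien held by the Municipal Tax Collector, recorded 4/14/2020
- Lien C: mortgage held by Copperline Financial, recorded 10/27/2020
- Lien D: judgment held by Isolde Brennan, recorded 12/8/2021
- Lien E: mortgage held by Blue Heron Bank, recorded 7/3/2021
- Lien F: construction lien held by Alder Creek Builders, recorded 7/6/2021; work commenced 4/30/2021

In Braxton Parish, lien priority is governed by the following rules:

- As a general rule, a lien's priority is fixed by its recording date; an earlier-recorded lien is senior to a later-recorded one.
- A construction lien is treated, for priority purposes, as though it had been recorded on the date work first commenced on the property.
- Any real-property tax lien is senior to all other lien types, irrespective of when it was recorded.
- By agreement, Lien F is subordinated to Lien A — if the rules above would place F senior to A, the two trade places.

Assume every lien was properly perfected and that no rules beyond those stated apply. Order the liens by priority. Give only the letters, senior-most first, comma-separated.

Adjusting effective dates: A's effective date is 5/26/2021, when work began; F relates back to 4/30/2021 (work commenced).
B is a real-property tax lien and takes priority over every other lien.
Ordering the rest by effective date: C (10/27/2020), F (4/30/2021), A (5/26/2021), E (7/3/2021), D (12/8/2021).
F would otherwise be senior to A, so under the subordination agreement F and A exchange positions.

B, C, A, F, E, D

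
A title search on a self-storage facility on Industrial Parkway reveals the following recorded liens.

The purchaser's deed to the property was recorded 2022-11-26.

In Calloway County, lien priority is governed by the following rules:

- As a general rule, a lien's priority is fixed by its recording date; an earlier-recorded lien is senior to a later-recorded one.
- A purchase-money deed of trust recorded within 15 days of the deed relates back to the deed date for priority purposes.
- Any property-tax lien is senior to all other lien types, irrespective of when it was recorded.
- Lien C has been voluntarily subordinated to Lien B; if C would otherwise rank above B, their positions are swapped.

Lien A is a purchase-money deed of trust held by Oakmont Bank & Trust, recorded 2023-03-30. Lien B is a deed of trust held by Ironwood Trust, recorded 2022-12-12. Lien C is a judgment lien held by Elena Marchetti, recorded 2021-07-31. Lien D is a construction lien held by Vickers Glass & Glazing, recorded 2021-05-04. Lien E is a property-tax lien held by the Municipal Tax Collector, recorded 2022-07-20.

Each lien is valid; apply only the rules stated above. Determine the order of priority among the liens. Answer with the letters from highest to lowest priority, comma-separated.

E, D, B, C, A

Effective dates after the stated exceptions: A missed the 15-day window (124 days after the deed), so its recording date stands.
E, as a property-tax lien, has superpriority and ranks first.
Among the remaining liens, by effective date: D (2021-05-04), C (2021-07-31), B (2022-12-12), A (2023-03-30).
C is senior to B before the subordination, so the two trade places.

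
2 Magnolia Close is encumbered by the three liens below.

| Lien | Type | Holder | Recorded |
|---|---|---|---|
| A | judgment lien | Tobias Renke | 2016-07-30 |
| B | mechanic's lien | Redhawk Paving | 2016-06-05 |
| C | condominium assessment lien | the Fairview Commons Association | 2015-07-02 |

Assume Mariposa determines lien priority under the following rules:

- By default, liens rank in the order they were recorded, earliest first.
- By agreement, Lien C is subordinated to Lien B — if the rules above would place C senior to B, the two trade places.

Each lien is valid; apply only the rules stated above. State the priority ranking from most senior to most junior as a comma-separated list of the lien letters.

Sorted by effective date: C (2015-07-02), B (2016-06-05), A (2016-07-30).
C would otherwise be senior to B, so under the subordination agreement C and B exchange positions.

B, C, A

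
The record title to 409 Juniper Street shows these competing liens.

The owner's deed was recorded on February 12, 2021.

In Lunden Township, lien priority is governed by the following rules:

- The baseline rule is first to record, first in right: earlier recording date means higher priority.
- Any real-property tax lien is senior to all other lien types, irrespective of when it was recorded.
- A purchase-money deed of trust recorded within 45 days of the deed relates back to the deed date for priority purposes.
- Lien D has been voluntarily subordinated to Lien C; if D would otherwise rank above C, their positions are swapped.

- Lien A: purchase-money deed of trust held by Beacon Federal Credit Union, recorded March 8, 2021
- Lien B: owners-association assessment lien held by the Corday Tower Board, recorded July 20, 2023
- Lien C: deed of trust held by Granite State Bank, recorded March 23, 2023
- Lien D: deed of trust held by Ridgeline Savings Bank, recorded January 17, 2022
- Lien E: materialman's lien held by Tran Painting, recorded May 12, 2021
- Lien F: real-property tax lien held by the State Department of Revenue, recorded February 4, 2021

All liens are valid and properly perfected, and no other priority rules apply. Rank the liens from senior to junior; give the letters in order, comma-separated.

Effective dates after the stated exceptions: A was recorded within the 45-day window, so its effective date is the deed date February 12, 2021.
F, as a real-property tax lien, has superpriority and ranks first.
The other liens, earliest effective date first: A (February 12, 2021), E (May 12, 2021), D (January 17, 2022), C (March 23, 2023), B (July 20, 2023).
D would otherwise be senior to C, so under the subordination agreement D and C exchange positions.

F, A, E, C, D, B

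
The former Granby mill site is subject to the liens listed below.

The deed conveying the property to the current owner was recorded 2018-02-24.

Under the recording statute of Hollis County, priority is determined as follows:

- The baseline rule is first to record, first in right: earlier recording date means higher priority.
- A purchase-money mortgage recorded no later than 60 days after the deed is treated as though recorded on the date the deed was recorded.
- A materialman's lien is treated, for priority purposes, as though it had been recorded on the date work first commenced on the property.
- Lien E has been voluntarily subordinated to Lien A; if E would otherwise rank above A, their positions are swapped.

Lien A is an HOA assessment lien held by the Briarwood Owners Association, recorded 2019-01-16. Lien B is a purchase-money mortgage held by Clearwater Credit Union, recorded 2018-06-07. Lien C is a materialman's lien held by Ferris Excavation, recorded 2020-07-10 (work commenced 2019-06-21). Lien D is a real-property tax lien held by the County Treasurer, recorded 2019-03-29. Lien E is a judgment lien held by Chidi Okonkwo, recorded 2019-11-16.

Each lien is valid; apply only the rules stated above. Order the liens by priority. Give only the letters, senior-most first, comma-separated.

Effective dates: B was recorded 103 days after the deed — beyond 60 days — so no relation-back applies; C relates back to 2019-06-21 (work commenced).
Ordering by effective date: B (2018-06-07), A (2019-01-16), D (2019-03-29), C (2019-06-21), E (2019-11-16).
E is already junior to A, so the subordination agreement changes nothing.

B, A, D, C, E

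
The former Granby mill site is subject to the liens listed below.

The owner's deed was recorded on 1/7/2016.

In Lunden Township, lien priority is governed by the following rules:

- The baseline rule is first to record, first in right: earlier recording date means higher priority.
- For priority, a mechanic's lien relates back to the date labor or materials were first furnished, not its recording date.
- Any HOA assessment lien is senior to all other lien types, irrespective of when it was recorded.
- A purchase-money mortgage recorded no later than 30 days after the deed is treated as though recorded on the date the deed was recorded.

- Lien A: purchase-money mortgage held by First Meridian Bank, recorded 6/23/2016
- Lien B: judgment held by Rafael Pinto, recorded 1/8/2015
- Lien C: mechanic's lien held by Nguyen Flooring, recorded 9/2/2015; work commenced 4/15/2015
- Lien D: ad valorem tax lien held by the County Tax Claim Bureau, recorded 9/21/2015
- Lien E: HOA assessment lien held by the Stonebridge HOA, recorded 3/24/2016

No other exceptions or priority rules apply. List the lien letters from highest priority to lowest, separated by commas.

E, B, C, D, A

Adjusting effective dates: A missed the 30-day window (168 days after the deed), so its recording date stands; C is treated as recorded 4/15/2015, the work-commencement date.
E is an HOA assessment lien and takes priority over every other lien.
Among the remaining liens, by effective date: B (1/8/2015), C (4/15/2015), D (9/21/2015), A (6/23/2016).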